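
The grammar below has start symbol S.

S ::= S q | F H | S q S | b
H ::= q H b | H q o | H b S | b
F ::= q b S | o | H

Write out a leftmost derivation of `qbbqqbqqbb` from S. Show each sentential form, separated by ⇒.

S ⇒ FH ⇒ qbSH ⇒ qbSqSH ⇒ qbSqqSH ⇒ qbSqSqqSH ⇒ qbSqqSqqSH ⇒ qbbqqSqqSH ⇒ qbbqqbqqSH ⇒ qbbqqbqqbH ⇒ qbbqqbqqbb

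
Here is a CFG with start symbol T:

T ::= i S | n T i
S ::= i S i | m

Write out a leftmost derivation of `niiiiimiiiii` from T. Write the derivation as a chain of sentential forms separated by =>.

T => nTi   [T ::= n T i]
nTi => niSi   [T ::= i S]
niSi => niiSii   [S ::= i S i]
niiSii => niiiSiii   [S ::= i S i]
niiiSiii => niiiiSiiii   [S ::= i S i]
niiiiSiiii => niiiiiSiiiii   [S ::= i S i]
niiiiiSiiiii => niiiiimiiiii   [S ::= m]

T => nTi => niSi => niiSii => niiiSiii => niiiiSiiii => niiiiiSiiiii => niiiiimiiiii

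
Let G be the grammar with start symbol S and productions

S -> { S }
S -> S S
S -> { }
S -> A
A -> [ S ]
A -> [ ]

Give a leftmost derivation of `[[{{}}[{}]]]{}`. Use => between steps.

S => SS => AS => [S]S => [A]S => [[S]]S => [[SS]]S => [[{S}S]]S => [[{{}}S]]S => [[{{}}A]]S => [[{{}}[S]]]S => [[{{}}[{}]]]S => [[{{}}[{}]]]{}

S => SS   [S -> S S]
SS => AS   [S -> A]
AS => [S]S   [A -> [ S ]]
[S]S => [A]S   [S -> A]
[A]S => [[S]]S   [A -> [ S ]]
[[S]]S => [[SS]]S   [S -> S S]
[[SS]]S => [[{S}S]]S   [S -> { S }]
[[{S}S]]S => [[{{}}S]]S   [S -> { }]
[[{{}}S]]S => [[{{}}A]]S   [S -> A]
[[{{}}A]]S => [[{{}}[S]]]S   [A -> [ S ]]
[[{{}}[S]]]S => [[{{}}[{}]]]S   [S -> { }]
[[{{}}[{}]]]S => [[{{}}[{}]]]{}   [S -> { }]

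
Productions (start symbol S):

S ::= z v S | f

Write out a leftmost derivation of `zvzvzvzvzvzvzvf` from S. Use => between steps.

S => zvS => zvzvS => zvzvzvS => zvzvzvzvS => zvzvzvzvzvS => zvzvzvzvzvzvS => zvzvzvzvzvzvzvS => zvzvzvzvzvzvzvf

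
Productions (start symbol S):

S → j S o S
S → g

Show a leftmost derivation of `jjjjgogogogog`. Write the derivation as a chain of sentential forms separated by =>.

S => jSoS => jjSoSoS => jjjSoSoSoS => jjjjSoSoSoSoS => jjjjgoSoSoSoS => jjjjgogoSoSoS => jjjjgogogoSoS => jjjjgogogogoS => jjjjgogogogog

S => jSoS   [S → j S o S]
jSoS => jjSoSoS   [S → j S o S]
jjSoSoS => jjjSoSoSoS   [S → j S o S]
jjjSoSoSoS => jjjjSoSoSoSoS   [S → j S o S]
jjjjSoSoSoSoS => jjjjgoSoSoSoS   [S → g]
jjjjgoSoSoSoS => jjjjgogoSoSoS   [S → g]
jjjjgogoSoSoS => jjjjgogogoSoS   [S → g]
jjjjgogogoSoS => jjjjgogogogoS   [S → g]
jjjjgogogogoS => jjjjgogogogog   [S → g]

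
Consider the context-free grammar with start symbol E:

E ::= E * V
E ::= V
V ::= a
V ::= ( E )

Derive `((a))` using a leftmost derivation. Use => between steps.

E=>V=>(E)=>(V)=>((E))=>((V))=>((a))

E => V   [E ::= V]
V => (E)   [V ::= ( E )]
(E) => (V)   [E ::= V]
(V) => ((E))   [V ::= ( E )]
((E)) => ((V))   [E ::= V]
((V)) => ((a))   [V ::= a]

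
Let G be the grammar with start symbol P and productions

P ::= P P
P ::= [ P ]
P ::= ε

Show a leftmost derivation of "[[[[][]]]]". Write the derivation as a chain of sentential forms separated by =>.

P => PP => [P]P => [[P]]P => [[PP]]P => [[[P]P]]P => [[[PP]P]]P => [[[[P]P]P]]P => [[[[]P]P]]P => [[[[][P]]P]]P => [[[[][]]P]]P => [[[[][]]]]P => [[[[][]]]]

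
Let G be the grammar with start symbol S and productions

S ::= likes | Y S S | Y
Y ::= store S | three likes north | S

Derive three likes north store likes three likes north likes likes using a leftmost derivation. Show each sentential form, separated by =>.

S => Y S S   [S ::= Y S S]
Y S S => three likes north S S   [Y ::= three likes north]
three likes north S S => three likes north Y S S S   [S ::= Y S S]
three likes north Y S S S => three likes north store S S S S   [Y ::= store S]
three likes north store S S S S => three likes north store likes S S S   [S ::= likes]
three likes north store likes S S S => three likes north store likes Y S S   [S ::= Y]
three likes north store likes Y S S => three likes north store likes three likes north S S   [Y ::= three likes north]
three likes north store likes three likes north S S => three likes north store likes three likes north likes S   [S ::= likes]
three likes north store likes three likes north likes S => three likes north store likes three likes north likes likes   [S ::= likes]

S => Y S S => three likes north S S => three likes north Y S S S => three likes north store S S S S => three likes north store likes S S S => three likes north store likes Y S S => three likes north store likes three likes north S S => three likes north store likes three likes north likes S => three likes north store likes three likes north likes likes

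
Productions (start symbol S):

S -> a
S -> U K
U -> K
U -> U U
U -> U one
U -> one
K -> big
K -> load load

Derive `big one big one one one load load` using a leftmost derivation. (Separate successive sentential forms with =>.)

S => U K => U U K => K U K => big U K => big U U K => big one U K => big one U one K => big one U one one K => big one U one one one K => big one K one one one K => big one big one one one K => big one big one one one load load

S => U K   [S -> U K]
U K => U U K   [U -> U U]
U U K => K U K   [U -> K]
K U K => big U K   [K -> big]
big U K => big U U K   [U -> U U]
big U U K => big one U K   [U -> one]
big one U K => big one U one K   [U -> U one]
big one U one K => big one U one one K   [U -> U one]
big one U one one K => big one U one one one K   [U -> U one]
big one U one one one K => big one K one one one K   [U -> K]
big one K one one one K => big one big one one one K   [K -> big]
big one big one one one K => big one big one one one load load   [K -> load load]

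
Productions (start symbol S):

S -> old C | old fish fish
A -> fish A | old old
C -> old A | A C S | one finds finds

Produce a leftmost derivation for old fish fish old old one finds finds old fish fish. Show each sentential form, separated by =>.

S => old C   [S -> old C]
old C => old A C S   [C -> A C S]
old A C S => old fish A C S   [A -> fish A]
old fish A C S => old fish fish A C S   [A -> fish A]
old fish fish A C S => old fish fish old old C S   [A -> old old]
old fish fish old old C S => old fish fish old old one finds finds S   [C -> one finds finds]
old fish fish old old one finds finds S => old fish fish old old one finds finds old fish fish   [S -> old fish fish]

S => old C => old A C S => old fish A C S => old fish fish A C S => old fish fish old old C S => old fish fish old old one finds finds S => old fish fish old old one finds finds old fish fish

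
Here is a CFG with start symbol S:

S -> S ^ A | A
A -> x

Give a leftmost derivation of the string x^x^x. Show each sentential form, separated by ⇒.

S ⇒ S^A ⇒ S^A^A ⇒ A^A^A ⇒ x^A^A ⇒ x^x^A ⇒ x^x^x

S ⇒ S^A   [S -> S ^ A]
S^A ⇒ S^A^A   [S -> S ^ A]
S^A^A ⇒ A^A^A   [S -> A]
A^A^A ⇒ x^A^A   [A -> x]
x^A^A ⇒ x^x^A   [A -> x]
x^x^A ⇒ x^x^x   [A -> x]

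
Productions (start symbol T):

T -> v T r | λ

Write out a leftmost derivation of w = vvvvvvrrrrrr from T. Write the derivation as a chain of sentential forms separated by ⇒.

T ⇒ vTr   [T -> v T r]
vTr ⇒ vvTrr   [T -> v T r]
vvTrr ⇒ vvvTrrr   [T -> v T r]
vvvTrrr ⇒ vvvvTrrrr   [T -> v T r]
vvvvTrrrr ⇒ vvvvvTrrrrr   [T -> v T r]
vvvvvTrrrrr ⇒ vvvvvvTrrrrrr   [T -> v T r]
vvvvvvTrrrrrr ⇒ vvvvvvrrrrrr   [T -> λ]

T ⇒ vTr ⇒ vvTrr ⇒ vvvTrrr ⇒ vvvvTrrrr ⇒ vvvvvTrrrrr ⇒ vvvvvvTrrrrrr ⇒ vvvvvvrrrrrr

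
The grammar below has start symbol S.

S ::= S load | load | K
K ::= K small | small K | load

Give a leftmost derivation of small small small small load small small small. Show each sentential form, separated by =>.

S => K => K small => small K small => small small K small => small small K small small => small small small K small small => small small small K small small small => small small small small K small small small => small small small small load small small small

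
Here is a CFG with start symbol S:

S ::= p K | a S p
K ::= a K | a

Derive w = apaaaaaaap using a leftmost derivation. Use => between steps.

S => aSp   [S ::= a S p]
aSp => apKp   [S ::= p K]
apKp => apaKp   [K ::= a K]
apaKp => apaaKp   [K ::= a K]
apaaKp => apaaaKp   [K ::= a K]
apaaaKp => apaaaaKp   [K ::= a K]
apaaaaKp => apaaaaaKp   [K ::= a K]
apaaaaaKp => apaaaaaaKp   [K ::= a K]
apaaaaaaKp => apaaaaaaap   [K ::= a]

S=>aSp=>apKp=>apaKp=>apaaKp=>apaaaKp=>apaaaaKp=>apaaaaaKp=>apaaaaaaKp=>apaaaaaaap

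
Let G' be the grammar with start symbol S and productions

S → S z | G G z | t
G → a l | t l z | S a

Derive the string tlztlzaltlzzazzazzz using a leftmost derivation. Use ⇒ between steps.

S ⇒ Sz ⇒ Szz ⇒ GGzzz ⇒ tlzGzzz ⇒ tlzSazzz ⇒ tlzSzazzz ⇒ tlzGGzzazzz ⇒ tlztlzGzzazzz ⇒ tlztlzSazzazzz ⇒ tlztlzGGzazzazzz ⇒ tlztlzalGzazzazzz ⇒ tlztlzaltlzzazzazzz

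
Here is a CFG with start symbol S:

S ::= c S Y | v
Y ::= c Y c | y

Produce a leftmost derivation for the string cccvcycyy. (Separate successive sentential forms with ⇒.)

S ⇒ cSY   [S ::= c S Y]
cSY ⇒ ccSYY   [S ::= c S Y]
ccSYY ⇒ cccSYYY   [S ::= c S Y]
cccSYYY ⇒ cccvYYY   [S ::= v]
cccvYYY ⇒ cccvcYcYY   [Y ::= c Y c]
cccvcYcYY ⇒ cccvcycYY   [Y ::= y]
cccvcycYY ⇒ cccvcycyY   [Y ::= y]
cccvcycyY ⇒ cccvcycyy   [Y ::= y]

S ⇒ cSY ⇒ ccSYY ⇒ cccSYYY ⇒ cccvYYY ⇒ cccvcYcYY ⇒ cccvcycYY ⇒ cccvcycyY ⇒ cccvcycyy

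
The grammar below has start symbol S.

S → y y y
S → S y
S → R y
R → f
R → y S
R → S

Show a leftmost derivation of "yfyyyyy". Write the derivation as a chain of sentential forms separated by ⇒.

S⇒Sy⇒Syy⇒Ryyy⇒Syyy⇒Ryyyy⇒ySyyyy⇒yRyyyyy⇒yfyyyyy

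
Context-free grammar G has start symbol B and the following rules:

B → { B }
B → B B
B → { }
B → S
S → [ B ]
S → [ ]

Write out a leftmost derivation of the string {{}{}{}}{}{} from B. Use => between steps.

B=>BB=>BBB=>{B}BB=>{BB}BB=>{BBB}BB=>{{}BB}BB=>{{}{}B}BB=>{{}{}{}}BB=>{{}{}{}}{}B=>{{}{}{}}{}{}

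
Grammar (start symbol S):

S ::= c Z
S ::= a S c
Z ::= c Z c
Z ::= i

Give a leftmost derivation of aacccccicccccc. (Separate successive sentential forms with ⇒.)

S ⇒ aSc   [S ::= a S c]
aSc ⇒ aaScc   [S ::= a S c]
aaScc ⇒ aacZcc   [S ::= c Z]
aacZcc ⇒ aaccZccc   [Z ::= c Z c]
aaccZccc ⇒ aacccZcccc   [Z ::= c Z c]
aacccZcccc ⇒ aaccccZccccc   [Z ::= c Z c]
aaccccZccccc ⇒ aacccccZcccccc   [Z ::= c Z c]
aacccccZcccccc ⇒ aacccccicccccc   [Z ::= i]

S ⇒ aSc ⇒ aaScc ⇒ aacZcc ⇒ aaccZccc ⇒ aacccZcccc ⇒ aaccccZccccc ⇒ aacccccZcccccc ⇒ aacccccicccccc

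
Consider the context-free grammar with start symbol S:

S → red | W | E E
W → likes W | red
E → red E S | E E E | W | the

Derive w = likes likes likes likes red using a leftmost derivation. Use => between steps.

S => W => likes W => likes likes W => likes likes likes W => likes likes likes likes W => likes likes likes likes red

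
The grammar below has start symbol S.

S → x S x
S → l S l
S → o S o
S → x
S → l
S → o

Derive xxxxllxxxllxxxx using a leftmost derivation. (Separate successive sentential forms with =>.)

S => xSx => xxSxx => xxxSxxx => xxxxSxxxx => xxxxlSlxxxx => xxxxllSllxxxx => xxxxllxSxllxxxx => xxxxllxxxllxxxx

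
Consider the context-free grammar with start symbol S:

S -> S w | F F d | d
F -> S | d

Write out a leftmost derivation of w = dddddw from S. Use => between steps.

S => Sw => FFdw => dFdw => dSdw => dFFddw => ddFddw => dddddw

S => Sw   [S -> S w]
Sw => FFdw   [S -> F F d]
FFdw => dFdw   [F -> d]
dFdw => dSdw   [F -> S]
dSdw => dFFddw   [S -> F F d]
dFFddw => ddFddw   [F -> d]
ddFddw => dddddw   [F -> d]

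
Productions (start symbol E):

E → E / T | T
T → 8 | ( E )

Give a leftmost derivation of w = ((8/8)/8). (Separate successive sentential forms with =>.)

E => T   [E → T]
T => (E)   [T → ( E )]
(E) => (E/T)   [E → E / T]
(E/T) => (T/T)   [E → T]
(T/T) => ((E)/T)   [T → ( E )]
((E)/T) => ((E/T)/T)   [E → E / T]
((E/T)/T) => ((T/T)/T)   [E → T]
((T/T)/T) => ((8/T)/T)   [T → 8]
((8/T)/T) => ((8/8)/T)   [T → 8]
((8/8)/T) => ((8/8)/8)   [T → 8]

E=>T=>(E)=>(E/T)=>(T/T)=>((E)/T)=>((E/T)/T)=>((T/T)/T)=>((8/T)/T)=>((8/8)/T)=>((8/8)/8)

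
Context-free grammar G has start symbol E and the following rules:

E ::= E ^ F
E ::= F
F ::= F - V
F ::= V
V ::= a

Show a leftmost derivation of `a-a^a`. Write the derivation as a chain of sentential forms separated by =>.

E => E^F => F^F => F-V^F => V-V^F => a-V^F => a-a^F => a-a^V => a-a^a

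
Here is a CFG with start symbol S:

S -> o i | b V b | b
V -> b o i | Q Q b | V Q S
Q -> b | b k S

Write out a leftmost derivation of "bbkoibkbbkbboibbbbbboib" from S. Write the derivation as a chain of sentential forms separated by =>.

S => bVb => bVQSb => bQQbQSb => bbkSQbQSb => bbkoiQbQSb => bbkoibkSbQSb => bbkoibkbVbbQSb => bbkoibkbQQbbbQSb => bbkoibkbbkSQbbbQSb => bbkoibkbbkbVbQbbbQSb => bbkoibkbbkbboibQbbbQSb => bbkoibkbbkbboibbbbbQSb => bbkoibkbbkbboibbbbbbSb => bbkoibkbbkbboibbbbbboib

S => bVb   [S -> b V b]
bVb => bVQSb   [V -> V Q S]
bVQSb => bQQbQSb   [V -> Q Q b]
bQQbQSb => bbkSQbQSb   [Q -> b k S]
bbkSQbQSb => bbkoiQbQSb   [S -> o i]
bbkoiQbQSb => bbkoibkSbQSb   [Q -> b k S]
bbkoibkSbQSb => bbkoibkbVbbQSb   [S -> b V b]
bbkoibkbVbbQSb => bbkoibkbQQbbbQSb   [V -> Q Q b]
bbkoibkbQQbbbQSb => bbkoibkbbkSQbbbQSb   [Q -> b k S]
bbkoibkbbkSQbbbQSb => bbkoibkbbkbVbQbbbQSb   [S -> b V b]
bbkoibkbbkbVbQbbbQSb => bbkoibkbbkbboibQbbbQSb   [V -> b o i]
bbkoibkbbkbboibQbbbQSb => bbkoibkbbkbboibbbbbQSb   [Q -> b]
bbkoibkbbkbboibbbbbQSb => bbkoibkbbkbboibbbbbbSb   [Q -> b]
bbkoibkbbkbboibbbbbbSb => bbkoibkbbkbboibbbbbboib   [S -> o i]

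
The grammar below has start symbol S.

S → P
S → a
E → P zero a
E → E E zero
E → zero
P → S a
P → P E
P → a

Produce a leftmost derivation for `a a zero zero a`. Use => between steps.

S => P   [S → P]
P => S a   [P → S a]
S a => P a   [S → P]
P a => P E a   [P → P E]
P E a => P E E a   [P → P E]
P E E a => S a E E a   [P → S a]
S a E E a => a a E E a   [S → a]
a a E E a => a a zero E a   [E → zero]
a a zero E a => a a zero zero a   [E → zero]

S => P => S a => P a => P E a => P E E a => S a E E a => a a E E a => a a zero E a => a a zero zero a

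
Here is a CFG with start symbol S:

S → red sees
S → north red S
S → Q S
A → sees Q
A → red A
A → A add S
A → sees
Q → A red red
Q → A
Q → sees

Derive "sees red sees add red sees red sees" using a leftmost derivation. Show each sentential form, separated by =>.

S => Q S => sees S => sees Q S => sees A S => sees A add S S => sees red A add S S => sees red sees add S S => sees red sees add red sees S => sees red sees add red sees red sees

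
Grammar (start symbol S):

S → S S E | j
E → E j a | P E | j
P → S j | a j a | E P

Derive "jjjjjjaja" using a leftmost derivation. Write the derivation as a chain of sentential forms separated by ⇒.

S ⇒ SSE ⇒ jSE ⇒ jjE ⇒ jjPE ⇒ jjSjE ⇒ jjjjE ⇒ jjjjEja ⇒ jjjjEjaja ⇒ jjjjjjaja

S ⇒ SSE   [S → S S E]
SSE ⇒ jSE   [S → j]
jSE ⇒ jjE   [S → j]
jjE ⇒ jjPE   [E → P E]
jjPE ⇒ jjSjE   [P → S j]
jjSjE ⇒ jjjjE   [S → j]
jjjjE ⇒ jjjjEja   [E → E j a]
jjjjEja ⇒ jjjjEjaja   [E → E j a]
jjjjEjaja ⇒ jjjjjjaja   [E → j]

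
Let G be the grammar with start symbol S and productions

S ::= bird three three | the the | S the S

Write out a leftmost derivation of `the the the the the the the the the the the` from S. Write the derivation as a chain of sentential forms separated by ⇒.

S ⇒ S the S ⇒ the the the S ⇒ the the the S the S ⇒ the the the the the the S ⇒ the the the the the the S the S ⇒ the the the the the the the the the S ⇒ the the the the the the the the the the the

S ⇒ S the S   [S ::= S the S]
S the S ⇒ the the the S   [S ::= the the]
the the the S ⇒ the the the S the S   [S ::= S the S]
the the the S the S ⇒ the the the the the the S   [S ::= the the]
the the the the the the S ⇒ the the the the the the S the S   [S ::= S the S]
the the the the the the S the S ⇒ the the the the the the the the the S   [S ::= the the]
the the the the the the the the the S ⇒ the the the the the the the the the the the   [S ::= the the]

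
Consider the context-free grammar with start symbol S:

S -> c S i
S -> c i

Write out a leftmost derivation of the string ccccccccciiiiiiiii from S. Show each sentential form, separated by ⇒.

S ⇒ cSi   [S -> c S i]
cSi ⇒ ccSii   [S -> c S i]
ccSii ⇒ cccSiii   [S -> c S i]
cccSiii ⇒ ccccSiiii   [S -> c S i]
ccccSiiii ⇒ cccccSiiiii   [S -> c S i]
cccccSiiiii ⇒ ccccccSiiiiii   [S -> c S i]
ccccccSiiiiii ⇒ cccccccSiiiiiii   [S -> c S i]
cccccccSiiiiiii ⇒ ccccccccSiiiiiiii   [S -> c S i]
ccccccccSiiiiiiii ⇒ ccccccccciiiiiiiii   [S -> c i]

S ⇒ cSi ⇒ ccSii ⇒ cccSiii ⇒ ccccSiiii ⇒ cccccSiiiii ⇒ ccccccSiiiiii ⇒ cccccccSiiiiiii ⇒ ccccccccSiiiiiiii ⇒ ccccccccciiiiiiiii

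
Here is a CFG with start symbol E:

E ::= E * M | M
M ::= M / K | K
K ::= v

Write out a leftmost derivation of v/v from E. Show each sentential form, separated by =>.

E => M => M/K => K/K => v/K => v/v

E => M   [E ::= M]
M => M/K   [M ::= M / K]
M/K => K/K   [M ::= K]
K/K => v/K   [K ::= v]
v/K => v/v   [K ::= v]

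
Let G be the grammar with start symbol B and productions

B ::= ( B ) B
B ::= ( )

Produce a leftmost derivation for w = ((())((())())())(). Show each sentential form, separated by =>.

B=>(B)B=>((B)B)B=>((())B)B=>((())(B)B)B=>((())((B)B)B)B=>((())((())B)B)B=>((())((())())B)B=>((())((())())())B=>((())((())())())()

B => (B)B   [B ::= ( B ) B]
(B)B => ((B)B)B   [B ::= ( B ) B]
((B)B)B => ((())B)B   [B ::= ( )]
((())B)B => ((())(B)B)B   [B ::= ( B ) B]
((())(B)B)B => ((())((B)B)B)B   [B ::= ( B ) B]
((())((B)B)B)B => ((())((())B)B)B   [B ::= ( )]
((())((())B)B)B => ((())((())())B)B   [B ::= ( )]
((())((())())B)B => ((())((())())())B   [B ::= ( )]
((())((())())())B => ((())((())())())()   [B ::= ( )]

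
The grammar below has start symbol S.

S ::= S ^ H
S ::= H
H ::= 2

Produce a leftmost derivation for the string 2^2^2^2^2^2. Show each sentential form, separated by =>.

S => S^H => S^H^H => S^H^H^H => S^H^H^H^H => S^H^H^H^H^H => H^H^H^H^H^H => 2^H^H^H^H^H => 2^2^H^H^H^H => 2^2^2^H^H^H => 2^2^2^2^H^H => 2^2^2^2^2^H => 2^2^2^2^2^2

S => S^H   [S ::= S ^ H]
S^H => S^H^H   [S ::= S ^ H]
S^H^H => S^H^H^H   [S ::= S ^ H]
S^H^H^H => S^H^H^H^H   [S ::= S ^ H]
S^H^H^H^H => S^H^H^H^H^H   [S ::= S ^ H]
S^H^H^H^H^H => H^H^H^H^H^H   [S ::= H]
H^H^H^H^H^H => 2^H^H^H^H^H   [H ::= 2]
2^H^H^H^H^H => 2^2^H^H^H^H   [H ::= 2]
2^2^H^H^H^H => 2^2^2^H^H^H   [H ::= 2]
2^2^2^H^H^H => 2^2^2^2^H^H   [H ::= 2]
2^2^2^2^H^H => 2^2^2^2^2^H   [H ::= 2]
2^2^2^2^2^H => 2^2^2^2^2^2   [H ::= 2]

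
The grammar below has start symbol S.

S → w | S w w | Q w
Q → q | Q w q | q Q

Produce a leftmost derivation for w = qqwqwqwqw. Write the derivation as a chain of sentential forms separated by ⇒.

S⇒Qw⇒Qwqw⇒Qwqwqw⇒Qwqwqwqw⇒qQwqwqwqw⇒qqwqwqwqw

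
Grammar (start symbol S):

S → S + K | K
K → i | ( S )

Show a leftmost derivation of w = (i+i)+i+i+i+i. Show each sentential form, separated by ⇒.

S ⇒ S+K   [S → S + K]
S+K ⇒ S+K+K   [S → S + K]
S+K+K ⇒ S+K+K+K   [S → S + K]
S+K+K+K ⇒ S+K+K+K+K   [S → S + K]
S+K+K+K+K ⇒ K+K+K+K+K   [S → K]
K+K+K+K+K ⇒ (S)+K+K+K+K   [K → ( S )]
(S)+K+K+K+K ⇒ (S+K)+K+K+K+K   [S → S + K]
(S+K)+K+K+K+K ⇒ (K+K)+K+K+K+K   [S → K]
(K+K)+K+K+K+K ⇒ (i+K)+K+K+K+K   [K → i]
(i+K)+K+K+K+K ⇒ (i+i)+K+K+K+K   [K → i]
(i+i)+K+K+K+K ⇒ (i+i)+i+K+K+K   [K → i]
(i+i)+i+K+K+K ⇒ (i+i)+i+i+K+K   [K → i]
(i+i)+i+i+K+K ⇒ (i+i)+i+i+i+K   [K → i]
(i+i)+i+i+i+K ⇒ (i+i)+i+i+i+i   [K → i]

S ⇒ S+K ⇒ S+K+K ⇒ S+K+K+K ⇒ S+K+K+K+K ⇒ K+K+K+K+K ⇒ (S)+K+K+K+K ⇒ (S+K)+K+K+K+K ⇒ (K+K)+K+K+K+K ⇒ (i+K)+K+K+K+K ⇒ (i+i)+K+K+K+K ⇒ (i+i)+i+K+K+K ⇒ (i+i)+i+i+K+K ⇒ (i+i)+i+i+i+K ⇒ (i+i)+i+i+i+i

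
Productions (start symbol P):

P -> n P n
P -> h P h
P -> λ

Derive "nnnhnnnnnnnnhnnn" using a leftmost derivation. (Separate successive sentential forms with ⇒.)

P⇒nPn⇒nnPnn⇒nnnPnnn⇒nnnhPhnnn⇒nnnhnPnhnnn⇒nnnhnnPnnhnnn⇒nnnhnnnPnnnhnnn⇒nnnhnnnnPnnnnhnnn⇒nnnhnnnnnnnnhnnn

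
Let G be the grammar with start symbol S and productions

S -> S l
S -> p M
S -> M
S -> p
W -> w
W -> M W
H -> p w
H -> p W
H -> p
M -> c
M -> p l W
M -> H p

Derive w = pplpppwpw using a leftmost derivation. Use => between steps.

S => pM   [S -> p M]
pM => pplW   [M -> p l W]
pplW => pplMW   [W -> M W]
pplMW => pplHpW   [M -> H p]
pplHpW => pplppW   [H -> p]
pplppW => pplppMW   [W -> M W]
pplppMW => pplppHpW   [M -> H p]
pplppHpW => pplpppwpW   [H -> p w]
pplpppwpW => pplpppwpw   [W -> w]

S => pM => pplW => pplMW => pplHpW => pplppW => pplppMW => pplppHpW => pplpppwpW => pplpppwpw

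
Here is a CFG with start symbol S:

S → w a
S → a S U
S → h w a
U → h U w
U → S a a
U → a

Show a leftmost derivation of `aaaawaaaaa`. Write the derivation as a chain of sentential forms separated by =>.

S=>aSU=>aaSUU=>aaaSUUU=>aaaaSUUUU=>aaaawaUUUU=>aaaawaaUUU=>aaaawaaaUU=>aaaawaaaaU=>aaaawaaaaa

S => aSU   [S → a S U]
aSU => aaSUU   [S → a S U]
aaSUU => aaaSUUU   [S → a S U]
aaaSUUU => aaaaSUUUU   [S → a S U]
aaaaSUUUU => aaaawaUUUU   [S → w a]
aaaawaUUUU => aaaawaaUUU   [U → a]
aaaawaaUUU => aaaawaaaUU   [U → a]
aaaawaaaUU => aaaawaaaaU   [U → a]
aaaawaaaaU => aaaawaaaaa   [U → a]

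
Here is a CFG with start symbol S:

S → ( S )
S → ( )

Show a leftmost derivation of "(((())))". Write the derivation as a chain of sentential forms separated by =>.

S => (S) => ((S)) => (((S))) => (((())))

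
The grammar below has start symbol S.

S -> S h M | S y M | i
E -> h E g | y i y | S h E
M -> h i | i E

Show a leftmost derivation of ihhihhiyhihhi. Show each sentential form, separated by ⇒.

S⇒ShM⇒SyMhM⇒ShMyMhM⇒ShMhMyMhM⇒ihMhMyMhM⇒ihhihMyMhM⇒ihhihhiyMhM⇒ihhihhiyhihM⇒ihhihhiyhihhi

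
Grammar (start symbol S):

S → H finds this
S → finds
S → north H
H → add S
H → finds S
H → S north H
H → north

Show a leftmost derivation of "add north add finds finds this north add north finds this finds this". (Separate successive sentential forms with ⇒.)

S ⇒ H finds this ⇒ S north H finds this ⇒ H finds this north H finds this ⇒ add S finds this north H finds this ⇒ add north H finds this north H finds this ⇒ add north add S finds this north H finds this ⇒ add north add finds finds this north H finds this ⇒ add north add finds finds this north add S finds this ⇒ add north add finds finds this north add H finds this finds this ⇒ add north add finds finds this north add north finds this finds this

S ⇒ H finds this   [S → H finds this]
H finds this ⇒ S north H finds this   [H → S north H]
S north H finds this ⇒ H finds this north H finds this   [S → H finds this]
H finds this north H finds this ⇒ add S finds this north H finds this   [H → add S]
add S finds this north H finds this ⇒ add north H finds this north H finds this   [S → north H]
add north H finds this north H finds this ⇒ add north add S finds this north H finds this   [H → add S]
add north add S finds this north H finds this ⇒ add north add finds finds this north H finds this   [S → finds]
add north add finds finds this north H finds this ⇒ add north add finds finds this north add S finds this   [H → add S]
add north add finds finds this north add S finds this ⇒ add north add finds finds this north add H finds this finds this   [S → H finds this]
add north add finds finds this north add H finds this finds this ⇒ add north add finds finds this north add north finds this finds this   [H → north]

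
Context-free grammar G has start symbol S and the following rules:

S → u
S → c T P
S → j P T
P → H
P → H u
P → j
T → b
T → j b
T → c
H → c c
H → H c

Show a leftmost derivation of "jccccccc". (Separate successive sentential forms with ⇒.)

S ⇒ jPT   [S → j P T]
jPT ⇒ jHT   [P → H]
jHT ⇒ jHcT   [H → H c]
jHcT ⇒ jHccT   [H → H c]
jHccT ⇒ jHcccT   [H → H c]
jHcccT ⇒ jHccccT   [H → H c]
jHccccT ⇒ jccccccT   [H → c c]
jccccccT ⇒ jccccccc   [T → c]

S⇒jPT⇒jHT⇒jHcT⇒jHccT⇒jHcccT⇒jHccccT⇒jccccccT⇒jccccccc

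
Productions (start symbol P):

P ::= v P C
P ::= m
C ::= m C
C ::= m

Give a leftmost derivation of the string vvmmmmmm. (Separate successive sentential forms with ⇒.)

P ⇒ vPC   [P ::= v P C]
vPC ⇒ vvPCC   [P ::= v P C]
vvPCC ⇒ vvmCC   [P ::= m]
vvmCC ⇒ vvmmC   [C ::= m]
vvmmC ⇒ vvmmmC   [C ::= m C]
vvmmmC ⇒ vvmmmmC   [C ::= m C]
vvmmmmC ⇒ vvmmmmmC   [C ::= m C]
vvmmmmmC ⇒ vvmmmmmm   [C ::= m]

P ⇒ vPC ⇒ vvPCC ⇒ vvmCC ⇒ vvmmC ⇒ vvmmmC ⇒ vvmmmmC ⇒ vvmmmmmC ⇒ vvmmmmmm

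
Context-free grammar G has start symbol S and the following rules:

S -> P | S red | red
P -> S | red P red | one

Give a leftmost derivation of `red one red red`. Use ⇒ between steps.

S ⇒ P ⇒ red P red ⇒ red S red ⇒ red S red red ⇒ red P red red ⇒ red one red red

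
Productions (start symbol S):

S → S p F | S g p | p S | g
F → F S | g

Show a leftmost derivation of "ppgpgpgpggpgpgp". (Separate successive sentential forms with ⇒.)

S ⇒ Sgp ⇒ Sgpgp ⇒ Sgpgpgp ⇒ SpFgpgpgp ⇒ SpFpFgpgpgp ⇒ SpFpFpFgpgpgp ⇒ pSpFpFpFgpgpgp ⇒ ppSpFpFpFgpgpgp ⇒ ppgpFpFpFgpgpgp ⇒ ppgpgpFpFgpgpgp ⇒ ppgpgpgpFgpgpgp ⇒ ppgpgpgpggpgpgp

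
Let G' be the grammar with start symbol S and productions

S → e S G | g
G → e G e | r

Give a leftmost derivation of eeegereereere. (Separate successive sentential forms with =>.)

S=>eSG=>eeSGG=>eeeSGGG=>eeegGGG=>eeegeGeGG=>eeegereGG=>eeegereeGeG=>eeegereereG=>eeegereereeGe=>eeegereereere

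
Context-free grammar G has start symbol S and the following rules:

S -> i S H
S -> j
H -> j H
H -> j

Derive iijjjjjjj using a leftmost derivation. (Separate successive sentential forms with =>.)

S=>iSH=>iiSHH=>iijHH=>iijjHH=>iijjjH=>iijjjjH=>iijjjjjH=>iijjjjjjH=>iijjjjjjj

S => iSH   [S -> i S H]
iSH => iiSHH   [S -> i S H]
iiSHH => iijHH   [S -> j]
iijHH => iijjHH   [H -> j H]
iijjHH => iijjjH   [H -> j]
iijjjH => iijjjjH   [H -> j H]
iijjjjH => iijjjjjH   [H -> j H]
iijjjjjH => iijjjjjjH   [H -> j H]
iijjjjjjH => iijjjjjjj   [H -> j]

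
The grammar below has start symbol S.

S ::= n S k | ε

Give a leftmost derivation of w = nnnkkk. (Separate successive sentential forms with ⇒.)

S ⇒ nSk   [S ::= n S k]
nSk ⇒ nnSkk   [S ::= n S k]
nnSkk ⇒ nnnSkkk   [S ::= n S k]
nnnSkkk ⇒ nnnkkk   [S ::= ε]

S ⇒ nSk ⇒ nnSkk ⇒ nnnSkkk ⇒ nnnkkk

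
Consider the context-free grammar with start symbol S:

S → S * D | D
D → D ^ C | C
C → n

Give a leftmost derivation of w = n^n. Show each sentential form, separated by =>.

S => D => D^C => C^C => n^C => n^n

S => D   [S → D]
D => D^C   [D → D ^ C]
D^C => C^C   [D → C]
C^C => n^C   [C → n]
n^C => n^n   [C → n]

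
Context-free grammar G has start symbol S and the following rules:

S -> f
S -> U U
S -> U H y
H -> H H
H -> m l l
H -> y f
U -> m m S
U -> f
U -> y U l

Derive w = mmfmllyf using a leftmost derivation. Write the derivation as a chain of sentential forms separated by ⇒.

S ⇒ UU   [S -> U U]
UU ⇒ mmSU   [U -> m m S]
mmSU ⇒ mmUHyU   [S -> U H y]
mmUHyU ⇒ mmfHyU   [U -> f]
mmfHyU ⇒ mmfmllyU   [H -> m l l]
mmfmllyU ⇒ mmfmllyf   [U -> f]

S ⇒ UU ⇒ mmSU ⇒ mmUHyU ⇒ mmfHyU ⇒ mmfmllyU ⇒ mmfmllyf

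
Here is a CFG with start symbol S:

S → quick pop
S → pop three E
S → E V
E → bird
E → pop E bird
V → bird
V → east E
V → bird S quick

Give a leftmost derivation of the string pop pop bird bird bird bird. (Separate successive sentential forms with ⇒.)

S ⇒ E V ⇒ pop E bird V ⇒ pop pop E bird bird V ⇒ pop pop bird bird bird V ⇒ pop pop bird bird bird bird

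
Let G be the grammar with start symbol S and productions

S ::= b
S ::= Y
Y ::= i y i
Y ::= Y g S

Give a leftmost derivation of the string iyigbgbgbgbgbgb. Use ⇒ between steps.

S ⇒ Y ⇒ YgS ⇒ YgSgS ⇒ YgSgSgS ⇒ YgSgSgSgS ⇒ YgSgSgSgSgS ⇒ YgSgSgSgSgSgS ⇒ iyigSgSgSgSgSgS ⇒ iyigbgSgSgSgSgS ⇒ iyigbgbgSgSgSgS ⇒ iyigbgbgbgSgSgS ⇒ iyigbgbgbgbgSgS ⇒ iyigbgbgbgbgbgS ⇒ iyigbgbgbgbgbgb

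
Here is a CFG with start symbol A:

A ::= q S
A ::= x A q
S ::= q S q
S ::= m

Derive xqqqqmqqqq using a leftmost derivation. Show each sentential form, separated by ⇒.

A ⇒ xAq   [A ::= x A q]
xAq ⇒ xqSq   [A ::= q S]
xqSq ⇒ xqqSqq   [S ::= q S q]
xqqSqq ⇒ xqqqSqqq   [S ::= q S q]
xqqqSqqq ⇒ xqqqqSqqqq   [S ::= q S q]
xqqqqSqqqq ⇒ xqqqqmqqqq   [S ::= m]

A⇒xAq⇒xqSq⇒xqqSqq⇒xqqqSqqq⇒xqqqqSqqqq⇒xqqqqmqqqq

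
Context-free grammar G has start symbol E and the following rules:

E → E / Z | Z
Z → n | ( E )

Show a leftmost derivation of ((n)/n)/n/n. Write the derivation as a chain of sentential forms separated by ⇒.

E⇒E/Z⇒E/Z/Z⇒Z/Z/Z⇒(E)/Z/Z⇒(E/Z)/Z/Z⇒(Z/Z)/Z/Z⇒((E)/Z)/Z/Z⇒((Z)/Z)/Z/Z⇒((n)/Z)/Z/Z⇒((n)/n)/Z/Z⇒((n)/n)/n/Z⇒((n)/n)/n/n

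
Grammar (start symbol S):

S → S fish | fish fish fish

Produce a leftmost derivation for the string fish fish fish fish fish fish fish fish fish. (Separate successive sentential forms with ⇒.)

S ⇒ S fish ⇒ S fish fish ⇒ S fish fish fish ⇒ S fish fish fish fish ⇒ S fish fish fish fish fish ⇒ S fish fish fish fish fish fish ⇒ fish fish fish fish fish fish fish fish fish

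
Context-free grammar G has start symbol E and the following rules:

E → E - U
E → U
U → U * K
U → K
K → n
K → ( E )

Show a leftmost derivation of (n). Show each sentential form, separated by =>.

E=>U=>K=>(E)=>(U)=>(K)=>(n)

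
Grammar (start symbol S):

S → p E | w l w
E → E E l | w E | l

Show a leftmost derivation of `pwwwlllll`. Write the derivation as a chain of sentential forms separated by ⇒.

S ⇒ pE   [S → p E]
pE ⇒ pwE   [E → w E]
pwE ⇒ pwEEl   [E → E E l]
pwEEl ⇒ pwwEEl   [E → w E]
pwwEEl ⇒ pwwEElEl   [E → E E l]
pwwEElEl ⇒ pwwwEElEl   [E → w E]
pwwwEElEl ⇒ pwwwlElEl   [E → l]
pwwwlElEl ⇒ pwwwlllEl   [E → l]
pwwwlllEl ⇒ pwwwlllll   [E → l]

S ⇒ pE ⇒ pwE ⇒ pwEEl ⇒ pwwEEl ⇒ pwwEElEl ⇒ pwwwEElEl ⇒ pwwwlElEl ⇒ pwwwlllEl ⇒ pwwwlllll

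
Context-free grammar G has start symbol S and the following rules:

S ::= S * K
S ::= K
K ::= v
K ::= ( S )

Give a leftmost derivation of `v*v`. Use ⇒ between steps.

S ⇒ S*K ⇒ K*K ⇒ v*K ⇒ v*v

S ⇒ S*K   [S ::= S * K]
S*K ⇒ K*K   [S ::= K]
K*K ⇒ v*K   [K ::= v]
v*K ⇒ v*v   [K ::= v]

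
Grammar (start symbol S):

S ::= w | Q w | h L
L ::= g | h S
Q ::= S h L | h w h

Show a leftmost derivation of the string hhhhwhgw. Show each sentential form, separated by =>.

S => hL => hhS => hhQw => hhShLw => hhhLhLw => hhhhShLw => hhhhwhLw => hhhhwhgw

S => hL   [S ::= h L]
hL => hhS   [L ::= h S]
hhS => hhQw   [S ::= Q w]
hhQw => hhShLw   [Q ::= S h L]
hhShLw => hhhLhLw   [S ::= h L]
hhhLhLw => hhhhShLw   [L ::= h S]
hhhhShLw => hhhhwhLw   [S ::= w]
hhhhwhLw => hhhhwhgw   [L ::= g]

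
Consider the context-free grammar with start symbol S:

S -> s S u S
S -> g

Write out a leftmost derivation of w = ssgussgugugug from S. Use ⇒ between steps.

S ⇒ sSuS ⇒ ssSuSuS ⇒ ssguSuS ⇒ ssgusSuSuS ⇒ ssgussSuSuSuS ⇒ ssgussguSuSuS ⇒ ssgussguguSuS ⇒ ssgussguguguS ⇒ ssgussgugugug

S ⇒ sSuS   [S -> s S u S]
sSuS ⇒ ssSuSuS   [S -> s S u S]
ssSuSuS ⇒ ssguSuS   [S -> g]
ssguSuS ⇒ ssgusSuSuS   [S -> s S u S]
ssgusSuSuS ⇒ ssgussSuSuSuS   [S -> s S u S]
ssgussSuSuSuS ⇒ ssgussguSuSuS   [S -> g]
ssgussguSuSuS ⇒ ssgussguguSuS   [S -> g]
ssgussguguSuS ⇒ ssgussguguguS   [S -> g]
ssgussguguguS ⇒ ssgussgugugug   [S -> g]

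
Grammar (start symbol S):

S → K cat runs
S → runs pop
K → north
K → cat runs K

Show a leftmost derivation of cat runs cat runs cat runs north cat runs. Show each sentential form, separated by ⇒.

S ⇒ K cat runs ⇒ cat runs K cat runs ⇒ cat runs cat runs K cat runs ⇒ cat runs cat runs cat runs K cat runs ⇒ cat runs cat runs cat runs north cat runs

S ⇒ K cat runs   [S → K cat runs]
K cat runs ⇒ cat runs K cat runs   [K → cat runs K]
cat runs K cat runs ⇒ cat runs cat runs K cat runs   [K → cat runs K]
cat runs cat runs K cat runs ⇒ cat runs cat runs cat runs K cat runs   [K → cat runs K]
cat runs cat runs cat runs K cat runs ⇒ cat runs cat runs cat runs north cat runs   [K → north]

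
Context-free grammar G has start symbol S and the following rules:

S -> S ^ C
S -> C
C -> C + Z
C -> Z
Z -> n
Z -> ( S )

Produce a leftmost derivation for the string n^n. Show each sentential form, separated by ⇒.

S ⇒ S^C ⇒ C^C ⇒ Z^C ⇒ n^C ⇒ n^Z ⇒ n^n

S ⇒ S^C   [S -> S ^ C]
S^C ⇒ C^C   [S -> C]
C^C ⇒ Z^C   [C -> Z]
Z^C ⇒ n^C   [Z -> n]
n^C ⇒ n^Z   [C -> Z]
n^Z ⇒ n^n   [Z -> n]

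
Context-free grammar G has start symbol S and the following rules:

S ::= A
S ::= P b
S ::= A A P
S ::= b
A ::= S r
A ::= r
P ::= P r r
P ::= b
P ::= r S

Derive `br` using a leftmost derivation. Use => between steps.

S => A => Sr => br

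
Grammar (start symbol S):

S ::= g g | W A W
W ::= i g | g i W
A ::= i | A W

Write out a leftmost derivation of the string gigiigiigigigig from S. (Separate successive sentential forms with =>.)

S => WAW => giWAW => gigiWAW => gigiigAW => gigiigAWW => gigiigAWWW => gigiigAWWWW => gigiigiWWWW => gigiigiigWWW => gigiigiigigWW => gigiigiigigigW => gigiigiigigigig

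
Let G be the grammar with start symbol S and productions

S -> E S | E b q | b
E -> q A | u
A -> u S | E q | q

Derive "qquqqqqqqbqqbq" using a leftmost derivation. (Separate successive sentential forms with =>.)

S => Ebq => qAbq => qEqbq => qqAqbq => qquSqbq => qquEbqqbq => qquqAbqqbq => qquqEqbqqbq => qquqqAqbqqbq => qquqqEqqbqqbq => qquqqqAqqbqqbq => qquqqqqqqbqqbq

S => Ebq   [S -> E b q]
Ebq => qAbq   [E -> q A]
qAbq => qEqbq   [A -> E q]
qEqbq => qqAqbq   [E -> q A]
qqAqbq => qquSqbq   [A -> u S]
qquSqbq => qquEbqqbq   [S -> E b q]
qquEbqqbq => qquqAbqqbq   [E -> q A]
qquqAbqqbq => qquqEqbqqbq   [A -> E q]
qquqEqbqqbq => qquqqAqbqqbq   [E -> q A]
qquqqAqbqqbq => qquqqEqqbqqbq   [A -> E q]
qquqqEqqbqqbq => qquqqqAqqbqqbq   [E -> q A]
qquqqqAqqbqqbq => qquqqqqqqbqqbq   [A -> q]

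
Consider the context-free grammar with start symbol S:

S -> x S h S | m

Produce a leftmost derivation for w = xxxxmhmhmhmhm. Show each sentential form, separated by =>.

S => xShS   [S -> x S h S]
xShS => xxShShS   [S -> x S h S]
xxShShS => xxxShShShS   [S -> x S h S]
xxxShShShS => xxxxShShShShS   [S -> x S h S]
xxxxShShShShS => xxxxmhShShShS   [S -> m]
xxxxmhShShShS => xxxxmhmhShShS   [S -> m]
xxxxmhmhShShS => xxxxmhmhmhShS   [S -> m]
xxxxmhmhmhShS => xxxxmhmhmhmhS   [S -> m]
xxxxmhmhmhmhS => xxxxmhmhmhmhm   [S -> m]

S => xShS => xxShShS => xxxShShShS => xxxxShShShShS => xxxxmhShShShS => xxxxmhmhShShS => xxxxmhmhmhShS => xxxxmhmhmhmhS => xxxxmhmhmhmhm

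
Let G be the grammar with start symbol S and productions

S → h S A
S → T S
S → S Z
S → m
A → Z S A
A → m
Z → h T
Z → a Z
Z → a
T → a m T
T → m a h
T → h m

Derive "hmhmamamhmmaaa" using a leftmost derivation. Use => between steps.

S=>TS=>hmS=>hmSZ=>hmTSZ=>hmhmSZ=>hmhmTSZ=>hmhmamTSZ=>hmhmamamTSZ=>hmhmamamhmSZ=>hmhmamamhmmZ=>hmhmamamhmmaZ=>hmhmamamhmmaaZ=>hmhmamamhmmaaa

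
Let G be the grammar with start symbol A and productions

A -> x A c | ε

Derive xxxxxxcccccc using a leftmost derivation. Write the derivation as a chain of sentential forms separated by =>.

A => xAc => xxAcc => xxxAccc => xxxxAcccc => xxxxxAccccc => xxxxxxAcccccc => xxxxxxcccccc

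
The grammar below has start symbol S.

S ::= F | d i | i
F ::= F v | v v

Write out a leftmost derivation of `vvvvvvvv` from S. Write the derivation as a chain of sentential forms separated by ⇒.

S ⇒ F ⇒ Fv ⇒ Fvv ⇒ Fvvv ⇒ Fvvvv ⇒ Fvvvvv ⇒ Fvvvvvv ⇒ vvvvvvvv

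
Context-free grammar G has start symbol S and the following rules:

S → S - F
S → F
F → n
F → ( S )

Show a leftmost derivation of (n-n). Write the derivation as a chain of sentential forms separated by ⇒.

S ⇒ F   [S → F]
F ⇒ (S)   [F → ( S )]
(S) ⇒ (S-F)   [S → S - F]
(S-F) ⇒ (F-F)   [S → F]
(F-F) ⇒ (n-F)   [F → n]
(n-F) ⇒ (n-n)   [F → n]

S ⇒ F ⇒ (S) ⇒ (S-F) ⇒ (F-F) ⇒ (n-F) ⇒ (n-n)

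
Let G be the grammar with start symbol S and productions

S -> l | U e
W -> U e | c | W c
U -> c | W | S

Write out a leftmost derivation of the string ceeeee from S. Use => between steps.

S => Ue   [S -> U e]
Ue => Se   [U -> S]
Se => Uee   [S -> U e]
Uee => See   [U -> S]
See => Ueee   [S -> U e]
Ueee => Seee   [U -> S]
Seee => Ueeee   [S -> U e]
Ueeee => Seeee   [U -> S]
Seeee => Ueeeee   [S -> U e]
Ueeeee => ceeeee   [U -> c]

S=>Ue=>Se=>Uee=>See=>Ueee=>Seee=>Ueeee=>Seeee=>Ueeeee=>ceeeee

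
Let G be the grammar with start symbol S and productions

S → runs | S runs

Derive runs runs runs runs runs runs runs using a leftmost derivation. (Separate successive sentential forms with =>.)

S => S runs   [S → S runs]
S runs => S runs runs   [S → S runs]
S runs runs => S runs runs runs   [S → S runs]
S runs runs runs => S runs runs runs runs   [S → S runs]
S runs runs runs runs => S runs runs runs runs runs   [S → S runs]
S runs runs runs runs runs => S runs runs runs runs runs runs   [S → S runs]
S runs runs runs runs runs runs => runs runs runs runs runs runs runs   [S → runs]

S => S runs => S runs runs => S runs runs runs => S runs runs runs runs => S runs runs runs runs runs => S runs runs runs runs runs runs => runs runs runs runs runs runs runs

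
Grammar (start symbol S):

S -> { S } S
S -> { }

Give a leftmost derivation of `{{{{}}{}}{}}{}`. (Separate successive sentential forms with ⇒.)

S ⇒ {S}S ⇒ {{S}S}S ⇒ {{{S}S}S}S ⇒ {{{{}}S}S}S ⇒ {{{{}}{}}S}S ⇒ {{{{}}{}}{}}S ⇒ {{{{}}{}}{}}{}

S ⇒ {S}S   [S -> { S } S]
{S}S ⇒ {{S}S}S   [S -> { S } S]
{{S}S}S ⇒ {{{S}S}S}S   [S -> { S } S]
{{{S}S}S}S ⇒ {{{{}}S}S}S   [S -> { }]
{{{{}}S}S}S ⇒ {{{{}}{}}S}S   [S -> { }]
{{{{}}{}}S}S ⇒ {{{{}}{}}{}}S   [S -> { }]
{{{{}}{}}{}}S ⇒ {{{{}}{}}{}}{}   [S -> { }]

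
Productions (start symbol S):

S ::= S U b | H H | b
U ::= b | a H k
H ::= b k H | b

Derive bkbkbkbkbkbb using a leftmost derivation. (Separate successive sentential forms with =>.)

S => HH => bkHH => bkbkHH => bkbkbkHH => bkbkbkbkHH => bkbkbkbkbkHH => bkbkbkbkbkbH => bkbkbkbkbkbb

S => HH   [S ::= H H]
HH => bkHH   [H ::= b k H]
bkHH => bkbkHH   [H ::= b k H]
bkbkHH => bkbkbkHH   [H ::= b k H]
bkbkbkHH => bkbkbkbkHH   [H ::= b k H]
bkbkbkbkHH => bkbkbkbkbkHH   [H ::= b k H]
bkbkbkbkbkHH => bkbkbkbkbkbH   [H ::= b]
bkbkbkbkbkbH => bkbkbkbkbkbb   [H ::= b]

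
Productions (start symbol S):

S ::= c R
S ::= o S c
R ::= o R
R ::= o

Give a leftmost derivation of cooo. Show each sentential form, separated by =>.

S => cR   [S ::= c R]
cR => coR   [R ::= o R]
coR => cooR   [R ::= o R]
cooR => cooo   [R ::= o]

S => cR => coR => cooR => cooo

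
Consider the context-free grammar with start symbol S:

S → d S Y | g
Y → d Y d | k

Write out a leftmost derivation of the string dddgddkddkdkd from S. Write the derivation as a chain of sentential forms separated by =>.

S => dSY   [S → d S Y]
dSY => ddSYY   [S → d S Y]
ddSYY => dddSYYY   [S → d S Y]
dddSYYY => dddgYYY   [S → g]
dddgYYY => dddgdYdYY   [Y → d Y d]
dddgdYdYY => dddgddYddYY   [Y → d Y d]
dddgddYddYY => dddgddkddYY   [Y → k]
dddgddkddYY => dddgddkddkY   [Y → k]
dddgddkddkY => dddgddkddkdYd   [Y → d Y d]
dddgddkddkdYd => dddgddkddkdkd   [Y → k]

S => dSY => ddSYY => dddSYYY => dddgYYY => dddgdYdYY => dddgddYddYY => dddgddkddYY => dddgddkddkY => dddgddkddkdYd => dddgddkddkdkd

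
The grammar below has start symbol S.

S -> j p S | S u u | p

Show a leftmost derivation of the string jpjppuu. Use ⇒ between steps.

S ⇒ jpS   [S -> j p S]
jpS ⇒ jpjpS   [S -> j p S]
jpjpS ⇒ jpjpSuu   [S -> S u u]
jpjpSuu ⇒ jpjppuu   [S -> p]

S ⇒ jpS ⇒ jpjpS ⇒ jpjpSuu ⇒ jpjppuu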